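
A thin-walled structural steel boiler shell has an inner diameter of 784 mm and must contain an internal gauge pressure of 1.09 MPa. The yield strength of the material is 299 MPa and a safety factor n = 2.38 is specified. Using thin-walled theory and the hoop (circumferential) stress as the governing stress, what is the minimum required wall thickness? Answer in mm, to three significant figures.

σ_allow = 299/2.38 = 125.6 MPa.
Hoop stress σ_h = pD/(2t), so t = pD/(2σ_allow) = 1.09×784/(2×125.6) = 3.401 mm.

t = 3.40 mm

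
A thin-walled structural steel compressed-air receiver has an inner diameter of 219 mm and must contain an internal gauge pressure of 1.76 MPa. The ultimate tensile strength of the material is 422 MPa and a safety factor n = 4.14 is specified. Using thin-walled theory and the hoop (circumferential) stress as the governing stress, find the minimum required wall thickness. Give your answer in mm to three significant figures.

σ_allow = 422/4.14 = 101.9 MPa.
Hoop stress σ_h = pD/(2t), so t = pD/(2σ_allow) = 1.76×219/(2×101.9) = 1.891 mm.

t = 1.89 mm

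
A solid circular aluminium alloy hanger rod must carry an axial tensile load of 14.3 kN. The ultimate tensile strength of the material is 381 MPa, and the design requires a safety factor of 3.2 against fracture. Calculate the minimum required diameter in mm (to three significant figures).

d = 12.4 mm

Allowable stress σ_allow = 381/3.2 = 119.1 MPa.
Required area A = F/σ_allow = 14300/119.1 = 120.1 mm².
A = πd²/4 → d = √(4A/π) = 12.37 mm.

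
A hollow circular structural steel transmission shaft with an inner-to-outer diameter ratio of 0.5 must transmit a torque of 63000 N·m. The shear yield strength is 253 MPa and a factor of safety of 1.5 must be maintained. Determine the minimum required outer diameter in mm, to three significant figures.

d_o = 127 mm

τ_allow = 253/1.5 = 168.7 MPa.
For a hollow shaft τ = 16T/[πd_o³(1−k⁴)] with k = 0.5, so 1−k⁴ = 0.9375.
d_o³ = 16T/[π τ_allow (1−k⁴)] = 16×6.3000×10^7/(π×168.7×0.9375) = 2.029×10^6 mm³.
d_o = 126.6 mm.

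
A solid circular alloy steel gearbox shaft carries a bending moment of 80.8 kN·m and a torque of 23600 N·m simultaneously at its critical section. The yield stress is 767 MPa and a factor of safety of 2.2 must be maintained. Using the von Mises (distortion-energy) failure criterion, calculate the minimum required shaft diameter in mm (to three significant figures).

d = 135 mm

σ_allow = σ_y/n = 767/2.2 = 348.6 MPa.
For a solid shaft σ_b = 32M/(πd³) and τ = 16T/(πd³), so the von Mises stress is σ' = (16/πd³)·√(4M²+3T²).
√(4M²+3T²) = √(4×(8.080×10^7)² + 3×(2.360×10^7)²) = 1.667×10^8 N·mm.
d³ = 16×1.667×10^8/(π×348.6) = 2.435×10^6 mm³.
d = 134.5 mm.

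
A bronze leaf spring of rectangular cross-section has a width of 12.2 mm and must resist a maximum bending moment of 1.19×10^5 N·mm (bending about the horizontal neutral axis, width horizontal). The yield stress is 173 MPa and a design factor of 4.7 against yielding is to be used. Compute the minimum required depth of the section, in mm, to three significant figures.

h = 39.9 mm

σ_allow = 173/4.7 = 36.81 MPa.
For a rectangular section σ = 6M/(bh²), so h² = 6M/(b σ_allow) = 6×119000/(12.2×36.81) = 1590 mm².
h = 39.87 mm.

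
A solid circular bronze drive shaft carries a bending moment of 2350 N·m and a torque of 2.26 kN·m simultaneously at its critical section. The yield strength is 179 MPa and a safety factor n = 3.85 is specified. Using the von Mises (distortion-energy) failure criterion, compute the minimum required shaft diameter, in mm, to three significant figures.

d = 87.5 mm

σ_allow = σ_y/n = 179/3.85 = 46.49 MPa.
For a solid shaft σ_b = 32M/(πd³) and τ = 16T/(πd³), so the von Mises stress is σ' = (16/πd³)·√(4M²+3T²).
√(4M²+3T²) = √(4×(2.350×10^6)² + 3×(2.260×10^6)²) = 6.117×10^6 N·mm.
d³ = 16×6.117×10^6/(π×46.49) = 670000 mm³.
d = 87.50 mm.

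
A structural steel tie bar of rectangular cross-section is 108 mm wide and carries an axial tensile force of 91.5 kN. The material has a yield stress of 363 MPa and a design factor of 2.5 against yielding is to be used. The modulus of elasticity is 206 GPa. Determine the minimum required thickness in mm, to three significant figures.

σ_allow = 363/2.5 = 145.2 MPa.
Required area A = F/σ_allow = 91500/145.2 = 630.2 mm².
t = A/w = 630.2/108 = 5.835 mm.

t = 5.83 mm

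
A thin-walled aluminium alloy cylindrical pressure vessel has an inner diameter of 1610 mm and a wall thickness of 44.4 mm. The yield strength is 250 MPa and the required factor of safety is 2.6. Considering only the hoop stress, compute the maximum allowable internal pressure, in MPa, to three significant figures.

p_allow = 5.30 MPa

σ_allow = 250/2.6 = 96.15 MPa.
σ_h = pD/(2t) → p_allow = 2σ_allow t/D = 2×96.15×44.4/1610 = 5.303 MPa.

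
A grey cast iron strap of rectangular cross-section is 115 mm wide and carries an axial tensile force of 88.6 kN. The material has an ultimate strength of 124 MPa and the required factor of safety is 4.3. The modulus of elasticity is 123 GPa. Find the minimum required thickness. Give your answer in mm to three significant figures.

t = 26.7 mm

σ_allow = 124/4.3 = 28.84 MPa.
Required area A = F/σ_allow = 88600/28.84 = 3072 mm².
t = A/w = 3072/115 = 26.72 mm.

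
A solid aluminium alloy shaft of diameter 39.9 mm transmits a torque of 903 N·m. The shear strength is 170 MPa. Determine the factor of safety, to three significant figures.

τ = 16T/(πd³) = 16×903000/(π×39.9³) = 72.40 MPa.
n = τ_limit/τ = 170/72.40 = 2.348.

n = 2.35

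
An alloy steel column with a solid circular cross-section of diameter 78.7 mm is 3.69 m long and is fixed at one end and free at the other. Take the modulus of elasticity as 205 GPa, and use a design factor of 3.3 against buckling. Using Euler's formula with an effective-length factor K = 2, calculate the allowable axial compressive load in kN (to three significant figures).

P_allow = 21.2 kN

I = πd⁴/64 = π×78.7⁴/64 = 1.883×10^6 mm⁴.
Effective length L_e = KL = 2×3.69 m = 7380 mm.
Euler critical load P_cr = π²EI/L_e² = π²×205000×1.883×10^6/7380² = 69950 N.
P_allow = P_cr/n = 69950/3.3 = 21200 N.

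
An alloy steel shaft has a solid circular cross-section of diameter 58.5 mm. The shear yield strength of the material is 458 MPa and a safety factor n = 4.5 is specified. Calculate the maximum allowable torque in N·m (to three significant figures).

T_allow = 4000 N·m

τ_allow = 458/4.5 = 101.8 MPa.
For a solid shaft T_allow = τ_allow·πd³/16; πd³/16 = π×58.5³/16 = 39310 mm³.
T_allow = 101.8×39310 = 4.001×10^6 N·mm = 4001 N·m.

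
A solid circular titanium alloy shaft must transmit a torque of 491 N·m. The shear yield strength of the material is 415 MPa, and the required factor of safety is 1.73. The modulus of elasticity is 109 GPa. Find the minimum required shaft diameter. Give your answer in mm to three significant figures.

Allowable shear stress τ_allow = 415/1.73 = 239.9 MPa.
For a solid shaft τ = 16T/(πd³), so d³ = 16T/(π τ_allow) = 16×491000/(π×239.9) = 10420 mm³.
d = (10420)^(1/3) = 21.84 mm.

d = 21.8 mm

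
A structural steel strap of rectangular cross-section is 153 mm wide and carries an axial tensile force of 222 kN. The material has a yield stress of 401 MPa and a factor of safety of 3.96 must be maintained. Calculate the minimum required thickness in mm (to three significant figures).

σ_allow = 401/3.96 = 101.3 MPa.
Required area A = F/σ_allow = 222000/101.3 = 2192 mm².
t = A/w = 2192/153 = 14.33 mm.

t = 14.3 mm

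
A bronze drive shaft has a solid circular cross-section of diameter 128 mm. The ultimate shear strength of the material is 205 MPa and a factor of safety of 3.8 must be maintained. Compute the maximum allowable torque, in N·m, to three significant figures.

τ_allow = 205/3.8 = 53.95 MPa.
For a solid shaft T_allow = τ_allow·πd³/16; πd³/16 = π×128³/16 = 411800 mm³.
T_allow = 53.95×411800 = 2.221×10^7 N·mm = 22210 N·m.

T_allow = 22200 N·m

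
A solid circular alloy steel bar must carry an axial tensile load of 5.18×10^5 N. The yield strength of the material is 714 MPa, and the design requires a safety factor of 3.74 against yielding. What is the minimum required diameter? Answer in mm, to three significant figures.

Allowable stress σ_allow = 714/3.74 = 190.9 MPa.
Required area A = F/σ_allow = 518000/190.9 = 2713 mm².
A = πd²/4 → d = √(4A/π) = 58.78 mm.

d = 58.8 mm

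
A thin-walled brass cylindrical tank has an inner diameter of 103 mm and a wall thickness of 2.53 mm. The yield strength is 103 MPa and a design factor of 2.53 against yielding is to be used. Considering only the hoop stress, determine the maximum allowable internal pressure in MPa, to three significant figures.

p_allow = 2.00 MPa

σ_allow = 103/2.53 = 40.71 MPa.
σ_h = pD/(2t) → p_allow = 2σ_allow t/D = 2×40.71×2.53/103 = 2.000 MPa.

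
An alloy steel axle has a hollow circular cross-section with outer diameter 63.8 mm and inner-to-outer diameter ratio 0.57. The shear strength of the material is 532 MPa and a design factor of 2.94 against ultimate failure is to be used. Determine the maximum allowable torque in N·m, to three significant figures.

τ_allow = 532/2.94 = 181.0 MPa.
For a hollow shaft T_allow = τ_allow·πd_o³(1−k⁴)/16 with 1−k⁴ = 0.8944, so πd_o³(1−k⁴)/16 = 45610 mm³.
T_allow = 181.0×45610 = 8.253×10^6 N·mm = 8253 N·m.

T_allow = 8250 N·m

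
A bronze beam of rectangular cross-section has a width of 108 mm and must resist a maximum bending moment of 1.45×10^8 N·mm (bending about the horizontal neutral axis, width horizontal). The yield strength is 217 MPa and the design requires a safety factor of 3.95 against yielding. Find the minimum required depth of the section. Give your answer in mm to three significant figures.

h = 383 mm

σ_allow = 217/3.95 = 54.94 MPa.
For a rectangular section σ = 6M/(bh²), so h² = 6M/(b σ_allow) = 6×1.4500×10^8/(108×54.94) = 146600 mm².
h = 382.9 mm.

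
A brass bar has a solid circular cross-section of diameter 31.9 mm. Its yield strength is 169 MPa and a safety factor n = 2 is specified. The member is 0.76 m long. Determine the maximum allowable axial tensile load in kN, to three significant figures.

σ_allow = 169/2 = 84.50 MPa.
A = πd²/4 = π×31.9²/4 = 799.2 mm².
F_allow = σ_allow × A = 84.50×799.2 = 67530 N.

F_allow = 67.5 kN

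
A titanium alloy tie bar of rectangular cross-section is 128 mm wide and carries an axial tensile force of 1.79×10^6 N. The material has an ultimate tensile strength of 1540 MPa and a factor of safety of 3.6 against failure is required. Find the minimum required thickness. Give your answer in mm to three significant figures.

t = 32.7 mm

σ_allow = 1540/3.6 = 427.8 MPa.
Required area A = F/σ_allow = 1790000/427.8 = 4184 mm².
t = A/w = 4184/128 = 32.69 mm.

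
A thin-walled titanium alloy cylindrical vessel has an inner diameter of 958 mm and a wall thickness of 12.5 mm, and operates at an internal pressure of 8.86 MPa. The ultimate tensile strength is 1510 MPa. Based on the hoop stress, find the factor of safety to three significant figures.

n = 4.45

σ_h = pD/(2t) = 8.86×958/(2×12.5) = 339.5 MPa.
n = 1510/339.5 = 4.448.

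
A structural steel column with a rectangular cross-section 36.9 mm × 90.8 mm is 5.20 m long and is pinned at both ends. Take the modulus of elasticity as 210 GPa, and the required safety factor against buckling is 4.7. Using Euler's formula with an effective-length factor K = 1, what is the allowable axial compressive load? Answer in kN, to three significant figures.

P_allow = 6.20 kN

Buckling occurs about the weak axis: I_min = h·b³/12 = 90.8×36.9³/12 = 380200 mm⁴ (b = 36.9 mm is the smaller dimension).
Effective length L_e = KL = 1×5.20 m = 5200 mm.
Euler critical load P_cr = π²EI/L_e² = π²×210000×380200/5200² = 29140 N.
P_allow = P_cr/n = 29140/4.7 = 6200 N.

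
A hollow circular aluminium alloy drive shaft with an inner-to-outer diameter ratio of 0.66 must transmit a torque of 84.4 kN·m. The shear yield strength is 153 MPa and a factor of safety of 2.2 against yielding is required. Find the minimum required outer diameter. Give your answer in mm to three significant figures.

τ_allow = 153/2.2 = 69.55 MPa.
For a hollow shaft τ = 16T/[πd_o³(1−k⁴)] with k = 0.66, so 1−k⁴ = 0.8103.
d_o³ = 16T/[π τ_allow (1−k⁴)] = 16×8.4400×10^7/(π×69.55×0.8103) = 7.628×10^6 mm³.
d_o = 196.9 mm.

d_o = 197 mm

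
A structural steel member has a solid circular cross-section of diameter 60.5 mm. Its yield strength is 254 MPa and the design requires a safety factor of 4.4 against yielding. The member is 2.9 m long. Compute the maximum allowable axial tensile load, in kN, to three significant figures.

σ_allow = 254/4.4 = 57.73 MPa.
A = πd²/4 = π×60.5²/4 = 2875 mm².
F_allow = σ_allow × A = 57.73×2875 = 166000 N.

F_allow = 166 kN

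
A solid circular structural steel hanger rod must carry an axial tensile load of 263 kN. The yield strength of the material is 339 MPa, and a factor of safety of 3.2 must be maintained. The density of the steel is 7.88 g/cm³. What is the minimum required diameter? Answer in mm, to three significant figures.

d = 56.2 mm

Allowable stress σ_allow = 339/3.2 = 105.9 MPa.
Required area A = F/σ_allow = 263000/105.9 = 2483 mm².
A = πd²/4 → d = √(4A/π) = 56.22 mm.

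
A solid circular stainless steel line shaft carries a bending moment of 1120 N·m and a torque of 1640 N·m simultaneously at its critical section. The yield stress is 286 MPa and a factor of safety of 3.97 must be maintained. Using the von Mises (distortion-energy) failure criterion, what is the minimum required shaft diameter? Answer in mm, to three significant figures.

d = 63.5 mm

σ_allow = σ_y/n = 286/3.97 = 72.04 MPa.
For a solid shaft σ_b = 32M/(πd³) and τ = 16T/(πd³), so the von Mises stress is σ' = (16/πd³)·√(4M²+3T²).
√(4M²+3T²) = √(4×(1.120×10^6)² + 3×(1.640×10^6)²) = 3.618×10^6 N·mm.
d³ = 16×3.618×10^6/(π×72.04) = 255700 mm³.
d = 63.47 mm.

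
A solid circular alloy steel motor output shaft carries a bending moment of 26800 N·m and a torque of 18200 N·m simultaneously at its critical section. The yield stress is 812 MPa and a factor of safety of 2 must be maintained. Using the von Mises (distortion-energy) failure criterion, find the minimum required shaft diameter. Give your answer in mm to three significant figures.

σ_allow = σ_y/n = 812/2 = 406.0 MPa.
For a solid shaft σ_b = 32M/(πd³) and τ = 16T/(πd³), so the von Mises stress is σ' = (16/πd³)·√(4M²+3T²).
√(4M²+3T²) = √(4×(2.680×10^7)² + 3×(1.820×10^7)²) = 6.218×10^7 N·mm.
d³ = 16×6.218×10^7/(π×406.0) = 780000 mm³.
d = 92.05 mm.

d = 92.1 mm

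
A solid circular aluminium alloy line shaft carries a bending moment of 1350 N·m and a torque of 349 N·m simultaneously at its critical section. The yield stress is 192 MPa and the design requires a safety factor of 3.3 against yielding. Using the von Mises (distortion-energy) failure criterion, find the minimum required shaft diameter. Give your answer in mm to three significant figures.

d = 62.3 mm

σ_allow = σ_y/n = 192/3.3 = 58.18 MPa.
For a solid shaft σ_b = 32M/(πd³) and τ = 16T/(πd³), so the von Mises stress is σ' = (16/πd³)·√(4M²+3T²).
√(4M²+3T²) = √(4×(1.350×10^6)² + 3×(349000)²) = 2.767×10^6 N·mm.
d³ = 16×2.767×10^6/(π×58.18) = 242200 mm³.
d = 62.33 mm.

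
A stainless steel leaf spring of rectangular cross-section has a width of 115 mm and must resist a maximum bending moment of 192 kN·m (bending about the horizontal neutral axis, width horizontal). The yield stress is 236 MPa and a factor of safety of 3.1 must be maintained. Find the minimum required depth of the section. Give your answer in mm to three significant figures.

σ_allow = 236/3.1 = 76.13 MPa.
For a rectangular section σ = 6M/(bh²), so h² = 6M/(b σ_allow) = 6×1.9200×10^8/(115×76.13) = 131600 mm².
h = 362.7 mm.

h = 363 mm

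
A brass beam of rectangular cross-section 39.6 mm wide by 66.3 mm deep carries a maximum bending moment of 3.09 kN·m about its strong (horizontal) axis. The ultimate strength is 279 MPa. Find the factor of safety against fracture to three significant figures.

Section modulus S = bh²/6 = 39.6×66.3²/6 = 29010 mm³.
σ = M/S = 3090000/29010 = 106.5 MPa.
n = 279/106.5 = 2.619.

n = 2.62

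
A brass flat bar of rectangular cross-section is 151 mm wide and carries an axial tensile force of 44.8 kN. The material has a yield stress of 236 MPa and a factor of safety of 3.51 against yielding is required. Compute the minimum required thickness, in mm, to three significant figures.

σ_allow = 236/3.51 = 67.24 MPa.
Required area A = F/σ_allow = 44800/67.24 = 666.3 mm².
t = A/w = 666.3/151 = 4.413 mm.

t = 4.41 mm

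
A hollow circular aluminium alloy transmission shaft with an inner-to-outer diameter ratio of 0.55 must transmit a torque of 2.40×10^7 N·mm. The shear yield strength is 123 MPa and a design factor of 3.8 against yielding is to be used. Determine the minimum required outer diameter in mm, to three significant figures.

τ_allow = 123/3.8 = 32.37 MPa.
For a hollow shaft τ = 16T/[πd_o³(1−k⁴)] with k = 0.55, so 1−k⁴ = 0.9085.
d_o³ = 16T/[π τ_allow (1−k⁴)] = 16×2.4000×10^7/(π×32.37×0.9085) = 4.157×10^6 mm³.
d_o = 160.8 mm.

d_o = 161 mm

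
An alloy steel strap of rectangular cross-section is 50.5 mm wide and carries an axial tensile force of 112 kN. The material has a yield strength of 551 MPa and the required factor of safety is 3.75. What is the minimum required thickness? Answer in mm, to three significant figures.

t = 15.1 mm

σ_allow = 551/3.75 = 146.9 MPa.
Required area A = F/σ_allow = 112000/146.9 = 762.3 mm².
t = A/w = 762.3/50.5 = 15.09 mm.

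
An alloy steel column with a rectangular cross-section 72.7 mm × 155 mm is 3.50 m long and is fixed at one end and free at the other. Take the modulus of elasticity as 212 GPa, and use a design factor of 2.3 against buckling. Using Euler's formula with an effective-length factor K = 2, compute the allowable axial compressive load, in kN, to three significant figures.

P_allow = 92.1 kN

Buckling occurs about the weak axis: I_min = h·b³/12 = 155×72.7³/12 = 4.963×10^6 mm⁴ (b = 72.7 mm is the smaller dimension).
Effective length L_e = KL = 2×3.50 m = 7000 mm.
Euler critical load P_cr = π²EI/L_e² = π²×212000×4.963×10^6/7000² = 211900 N.
P_allow = P_cr/n = 211900/2.3 = 92140 N.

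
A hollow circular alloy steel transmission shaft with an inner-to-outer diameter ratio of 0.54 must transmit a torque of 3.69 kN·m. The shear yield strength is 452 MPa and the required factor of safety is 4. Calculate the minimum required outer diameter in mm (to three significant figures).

d_o = 56.6 mm

τ_allow = 452/4 = 113.0 MPa.
For a hollow shaft τ = 16T/[πd_o³(1−k⁴)] with k = 0.54, so 1−k⁴ = 0.9150.
d_o³ = 16T/[π τ_allow (1−k⁴)] = 16×3690000/(π×113.0×0.9150) = 181800 mm³.
d_o = 56.65 mm.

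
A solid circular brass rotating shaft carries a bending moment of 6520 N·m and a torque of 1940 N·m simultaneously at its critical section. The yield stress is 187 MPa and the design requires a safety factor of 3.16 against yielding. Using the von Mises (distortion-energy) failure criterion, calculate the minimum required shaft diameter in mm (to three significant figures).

d = 105 mm

σ_allow = σ_y/n = 187/3.16 = 59.18 MPa.
For a solid shaft σ_b = 32M/(πd³) and τ = 16T/(πd³), so the von Mises stress is σ' = (16/πd³)·√(4M²+3T²).
√(4M²+3T²) = √(4×(6.520×10^6)² + 3×(1.940×10^6)²) = 1.347×10^7 N·mm.
d³ = 16×1.347×10^7/(π×59.18) = 1.159×10^6 mm³.
d = 105.0 mm.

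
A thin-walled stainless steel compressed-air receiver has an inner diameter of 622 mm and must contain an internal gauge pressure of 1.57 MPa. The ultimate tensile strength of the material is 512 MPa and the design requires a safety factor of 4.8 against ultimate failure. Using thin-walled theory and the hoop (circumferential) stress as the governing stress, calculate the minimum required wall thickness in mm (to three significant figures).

t = 4.58 mm

σ_allow = 512/4.8 = 106.7 MPa.
Hoop stress σ_h = pD/(2t), so t = pD/(2σ_allow) = 1.57×622/(2×106.7) = 4.578 mm.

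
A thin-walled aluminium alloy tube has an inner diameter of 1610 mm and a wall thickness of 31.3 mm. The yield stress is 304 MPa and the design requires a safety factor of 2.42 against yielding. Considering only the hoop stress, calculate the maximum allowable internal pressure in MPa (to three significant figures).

p_allow = 4.88 MPa

σ_allow = 304/2.42 = 125.6 MPa.
σ_h = pD/(2t) → p_allow = 2σ_allow t/D = 2×125.6×31.3/1610 = 4.884 MPa.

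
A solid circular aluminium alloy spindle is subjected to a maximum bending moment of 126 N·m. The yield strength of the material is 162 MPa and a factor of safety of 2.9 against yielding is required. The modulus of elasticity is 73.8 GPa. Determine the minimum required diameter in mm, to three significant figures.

σ_allow = 162/2.9 = 55.86 MPa.
For a solid circular section σ = 32M/(πd³), so d³ = 32M/(π σ_allow) = 32×126000/(π×55.86) = 22970 mm³.
d = 28.43 mm.

d = 28.4 mm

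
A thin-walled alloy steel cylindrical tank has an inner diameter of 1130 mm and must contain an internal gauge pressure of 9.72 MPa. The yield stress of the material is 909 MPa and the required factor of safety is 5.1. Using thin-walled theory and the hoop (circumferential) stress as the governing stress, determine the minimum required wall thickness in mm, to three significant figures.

t = 30.8 mm

σ_allow = 909/5.1 = 178.2 MPa.
Hoop stress σ_h = pD/(2t), so t = pD/(2σ_allow) = 9.72×1130/(2×178.2) = 30.81 mm.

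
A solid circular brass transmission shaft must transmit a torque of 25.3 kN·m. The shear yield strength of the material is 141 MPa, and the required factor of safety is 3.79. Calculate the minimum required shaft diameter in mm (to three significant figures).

Allowable shear stress τ_allow = 141/3.79 = 37.20 MPa.
For a solid shaft τ = 16T/(πd³), so d³ = 16T/(π τ_allow) = 16×2.5300×10^7/(π×37.20) = 3.463×10^6 mm³.
d = (3.463×10^6)^(1/3) = 151.3 mm.

d = 151 mm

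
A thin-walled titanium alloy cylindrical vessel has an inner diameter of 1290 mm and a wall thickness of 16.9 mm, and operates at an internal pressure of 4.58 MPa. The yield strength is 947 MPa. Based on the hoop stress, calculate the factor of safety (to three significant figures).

n = 5.42

σ_h = pD/(2t) = 4.58×1290/(2×16.9) = 174.8 MPa.
n = 947/174.8 = 5.418.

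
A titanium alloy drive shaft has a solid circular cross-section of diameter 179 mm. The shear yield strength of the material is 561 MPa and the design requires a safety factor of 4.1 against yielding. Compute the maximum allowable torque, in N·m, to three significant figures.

τ_allow = 561/4.1 = 136.8 MPa.
For a solid shaft T_allow = τ_allow·πd³/16; πd³/16 = π×179³/16 = 1.126×10^6 mm³.
T_allow = 136.8×1.126×10^6 = 1.541×10^8 N·mm = 154100 N·m.

T_allow = 1.54×10^5 N·m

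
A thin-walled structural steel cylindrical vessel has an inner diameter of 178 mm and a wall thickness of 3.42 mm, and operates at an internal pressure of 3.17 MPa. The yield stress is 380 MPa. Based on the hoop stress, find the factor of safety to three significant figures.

n = 4.61

σ_h = pD/(2t) = 3.17×178/(2×3.42) = 82.49 MPa.
n = 380/82.49 = 4.606.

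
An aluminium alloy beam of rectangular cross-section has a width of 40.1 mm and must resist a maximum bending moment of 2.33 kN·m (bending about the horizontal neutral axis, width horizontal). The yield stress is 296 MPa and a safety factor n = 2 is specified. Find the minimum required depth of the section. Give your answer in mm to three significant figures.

h = 48.5 mm

σ_allow = 296/2 = 148.0 MPa.
For a rectangular section σ = 6M/(bh²), so h² = 6M/(b σ_allow) = 6×2330000/(40.1×148.0) = 2356 mm².
h = 48.53 mm.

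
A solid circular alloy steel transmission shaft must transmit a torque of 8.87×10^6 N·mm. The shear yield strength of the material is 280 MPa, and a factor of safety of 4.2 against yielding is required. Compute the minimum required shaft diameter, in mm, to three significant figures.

d = 87.8 mm

Allowable shear stress τ_allow = 280/4.2 = 66.67 MPa.
For a solid shaft τ = 16T/(πd³), so d³ = 16T/(π τ_allow) = 16×8870000/(π×66.67) = 677600 mm³.
d = (677600)^(1/3) = 87.83 mm.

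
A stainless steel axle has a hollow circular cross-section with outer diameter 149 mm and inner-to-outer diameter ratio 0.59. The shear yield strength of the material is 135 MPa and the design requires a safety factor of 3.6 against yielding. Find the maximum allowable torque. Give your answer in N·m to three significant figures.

T_allow = 21400 N·m

τ_allow = 135/3.6 = 37.50 MPa.
For a hollow shaft T_allow = τ_allow·πd_o³(1−k⁴)/16 with 1−k⁴ = 0.8788, so πd_o³(1−k⁴)/16 = 570800 mm³.
T_allow = 37.50×570800 = 2.141×10^7 N·mm = 21410 N·m.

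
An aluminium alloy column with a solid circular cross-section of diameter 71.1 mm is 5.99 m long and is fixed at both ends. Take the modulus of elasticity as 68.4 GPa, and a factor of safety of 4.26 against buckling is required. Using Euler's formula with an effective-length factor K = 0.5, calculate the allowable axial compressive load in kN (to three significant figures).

P_allow = 22.2 kN

I = πd⁴/64 = π×71.1⁴/64 = 1.254×10^6 mm⁴.
Effective length L_e = KL = 0.5×5.99 m = 2995 mm.
Euler critical load P_cr = π²EI/L_e² = π²×68400×1.254×10^6/2995² = 94410 N.
P_allow = P_cr/n = 94410/4.26 = 22160 N.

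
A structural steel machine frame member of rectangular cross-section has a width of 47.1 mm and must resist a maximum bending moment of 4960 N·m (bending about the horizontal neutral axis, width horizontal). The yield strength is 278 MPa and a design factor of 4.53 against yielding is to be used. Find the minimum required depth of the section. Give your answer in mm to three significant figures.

σ_allow = 278/4.53 = 61.37 MPa.
For a rectangular section σ = 6M/(bh²), so h² = 6M/(b σ_allow) = 6×4960000/(47.1×61.37) = 10300 mm².
h = 101.5 mm.

h = 101 mm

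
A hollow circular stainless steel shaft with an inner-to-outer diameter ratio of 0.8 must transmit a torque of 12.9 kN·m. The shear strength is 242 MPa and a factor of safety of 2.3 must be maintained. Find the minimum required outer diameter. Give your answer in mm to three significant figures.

d_o = 102 mm

τ_allow = 242/2.3 = 105.2 MPa.
For a hollow shaft τ = 16T/[πd_o³(1−k⁴)] with k = 0.8, so 1−k⁴ = 0.5904.
d_o³ = 16T/[π τ_allow (1−k⁴)] = 16×1.2900×10^7/(π×105.2×0.5904) = 1.058×10^6 mm³.
d_o = 101.9 mm.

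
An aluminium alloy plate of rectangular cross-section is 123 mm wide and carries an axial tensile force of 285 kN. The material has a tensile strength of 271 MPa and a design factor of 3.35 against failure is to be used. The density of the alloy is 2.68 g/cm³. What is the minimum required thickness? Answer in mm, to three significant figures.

t = 28.6 mm

σ_allow = 271/3.35 = 80.90 MPa.
Required area A = F/σ_allow = 285000/80.90 = 3523 mm².
t = A/w = 3523/123 = 28.64 mm.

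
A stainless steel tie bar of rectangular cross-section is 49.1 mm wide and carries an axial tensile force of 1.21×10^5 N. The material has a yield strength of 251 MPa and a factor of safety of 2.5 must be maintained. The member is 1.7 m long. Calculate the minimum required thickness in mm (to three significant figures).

σ_allow = 251/2.5 = 100.4 MPa.
Required area A = F/σ_allow = 121000/100.4 = 1205 mm².
t = A/w = 1205/49.1 = 24.55 mm.

t = 24.5 mm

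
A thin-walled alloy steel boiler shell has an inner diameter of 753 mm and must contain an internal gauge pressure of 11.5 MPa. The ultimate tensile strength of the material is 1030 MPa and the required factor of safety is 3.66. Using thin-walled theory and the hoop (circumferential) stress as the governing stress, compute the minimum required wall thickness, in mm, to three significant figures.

σ_allow = 1030/3.66 = 281.4 MPa.
Hoop stress σ_h = pD/(2t), so t = pD/(2σ_allow) = 11.5×753/(2×281.4) = 15.39 mm.

t = 15.4 mm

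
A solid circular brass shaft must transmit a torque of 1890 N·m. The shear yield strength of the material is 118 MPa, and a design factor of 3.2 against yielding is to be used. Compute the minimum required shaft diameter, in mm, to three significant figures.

d = 63.9 mm

Allowable shear stress τ_allow = 118/3.2 = 36.88 MPa.
For a solid shaft τ = 16T/(πd³), so d³ = 16T/(π τ_allow) = 16×1890000/(π×36.88) = 261000 mm³.
d = (261000)^(1/3) = 63.91 mm.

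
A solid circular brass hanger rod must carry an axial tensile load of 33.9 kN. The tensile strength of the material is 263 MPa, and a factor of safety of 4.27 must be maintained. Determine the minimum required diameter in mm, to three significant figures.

d = 26.5 mm

Allowable stress σ_allow = 263/4.27 = 61.59 MPa.
Required area A = F/σ_allow = 33900/61.59 = 550.4 mm².
A = πd²/4 → d = √(4A/π) = 26.47 mm.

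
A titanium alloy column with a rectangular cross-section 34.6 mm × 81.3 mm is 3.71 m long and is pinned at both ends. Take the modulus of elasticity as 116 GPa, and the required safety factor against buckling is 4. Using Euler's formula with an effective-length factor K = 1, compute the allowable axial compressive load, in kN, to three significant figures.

Buckling occurs about the weak axis: I_min = h·b³/12 = 81.3×34.6³/12 = 280600 mm⁴ (b = 34.6 mm is the smaller dimension).
Effective length L_e = KL = 1×3.71 m = 3710 mm.
Euler critical load P_cr = π²EI/L_e² = π²×116000×280600/3710² = 23340 N.
P_allow = P_cr/n = 23340/4 = 5836 N.

P_allow = 5.84 kN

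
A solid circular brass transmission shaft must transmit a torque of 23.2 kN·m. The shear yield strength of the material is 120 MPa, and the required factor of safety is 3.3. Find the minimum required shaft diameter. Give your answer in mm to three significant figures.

d = 148 mm

Allowable shear stress τ_allow = 120/3.3 = 36.36 MPa.
For a solid shaft τ = 16T/(πd³), so d³ = 16T/(π τ_allow) = 16×2.3200×10^7/(π×36.36) = 3.249×10^6 mm³.
d = (3.249×10^6)^(1/3) = 148.1 mm.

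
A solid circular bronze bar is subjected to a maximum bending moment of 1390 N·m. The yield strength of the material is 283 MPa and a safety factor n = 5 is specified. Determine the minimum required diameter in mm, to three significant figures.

σ_allow = 283/5 = 56.60 MPa.
For a solid circular section σ = 32M/(πd³), so d³ = 32M/(π σ_allow) = 32×1390000/(π×56.60) = 250100 mm³.
d = 63.01 mm.

d = 63.0 mm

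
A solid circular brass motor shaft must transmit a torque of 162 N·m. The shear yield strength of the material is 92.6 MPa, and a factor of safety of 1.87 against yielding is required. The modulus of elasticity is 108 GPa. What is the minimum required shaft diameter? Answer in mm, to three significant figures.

d = 25.5 mm

Allowable shear stress τ_allow = 92.6/1.87 = 49.52 MPa.
For a solid shaft τ = 16T/(πd³), so d³ = 16T/(π τ_allow) = 16×162000/(π×49.52) = 16660 mm³.
d = (16660)^(1/3) = 25.54 mm.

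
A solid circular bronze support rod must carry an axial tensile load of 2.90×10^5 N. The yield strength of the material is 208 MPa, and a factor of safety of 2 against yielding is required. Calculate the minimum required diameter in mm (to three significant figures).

Allowable stress σ_allow = 208/2 = 104.0 MPa.
Required area A = F/σ_allow = 290000/104.0 = 2788 mm².
A = πd²/4 → d = √(4A/π) = 59.59 mm.

d = 59.6 mm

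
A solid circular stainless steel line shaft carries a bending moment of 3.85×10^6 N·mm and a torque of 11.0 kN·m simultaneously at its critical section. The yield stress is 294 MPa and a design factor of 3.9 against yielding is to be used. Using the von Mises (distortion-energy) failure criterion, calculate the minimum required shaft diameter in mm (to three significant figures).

σ_allow = σ_y/n = 294/3.9 = 75.38 MPa.
For a solid shaft σ_b = 32M/(πd³) and τ = 16T/(πd³), so the von Mises stress is σ' = (16/πd³)·√(4M²+3T²).
√(4M²+3T²) = √(4×(3.850×10^6)² + 3×(1.100×10^7)²) = 2.055×10^7 N·mm.
d³ = 16×2.055×10^7/(π×75.38) = 1.388×10^6 mm³.
d = 111.6 mm.

d = 112 mm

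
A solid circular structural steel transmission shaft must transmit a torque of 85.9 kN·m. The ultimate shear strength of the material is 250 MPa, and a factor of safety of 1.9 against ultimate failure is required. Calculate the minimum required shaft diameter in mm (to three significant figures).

d = 149 mm

Allowable shear stress τ_allow = 250/1.9 = 131.6 MPa.
For a solid shaft τ = 16T/(πd³), so d³ = 16T/(π τ_allow) = 16×8.5900×10^7/(π×131.6) = 3.325×10^6 mm³.
d = (3.325×10^6)^(1/3) = 149.3 mm.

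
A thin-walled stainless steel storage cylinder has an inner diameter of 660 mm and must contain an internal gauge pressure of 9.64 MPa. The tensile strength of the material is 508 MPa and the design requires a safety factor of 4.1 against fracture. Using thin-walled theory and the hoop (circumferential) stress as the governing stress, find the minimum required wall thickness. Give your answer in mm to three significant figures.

t = 25.7 mm

σ_allow = 508/4.1 = 123.9 MPa.
Hoop stress σ_h = pD/(2t), so t = pD/(2σ_allow) = 9.64×660/(2×123.9) = 25.68 mm.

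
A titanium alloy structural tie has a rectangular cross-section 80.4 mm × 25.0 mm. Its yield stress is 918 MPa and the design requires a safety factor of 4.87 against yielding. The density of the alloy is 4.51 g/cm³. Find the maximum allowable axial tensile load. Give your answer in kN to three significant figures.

F_allow = 379 kN

σ_allow = 918/4.87 = 188.5 MPa.
A = 80.4×25.0 = 2010 mm².
F_allow = σ_allow × A = 188.5×2010 = 378900 N.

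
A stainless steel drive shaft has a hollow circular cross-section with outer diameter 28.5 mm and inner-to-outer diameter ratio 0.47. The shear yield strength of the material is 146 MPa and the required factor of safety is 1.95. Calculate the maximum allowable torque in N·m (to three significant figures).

T_allow = 324 N·m

τ_allow = 146/1.95 = 74.87 MPa.
For a hollow shaft T_allow = τ_allow·πd_o³(1−k⁴)/16 with 1−k⁴ = 0.9512, so πd_o³(1−k⁴)/16 = 4324 mm³.
T_allow = 74.87×4324 = 323700 N·mm = 323.7 N·m.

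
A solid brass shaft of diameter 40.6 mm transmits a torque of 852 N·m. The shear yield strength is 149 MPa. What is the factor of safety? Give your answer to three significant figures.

τ = 16T/(πd³) = 16×852000/(π×40.6³) = 64.84 MPa.
n = τ_limit/τ = 149/64.84 = 2.298.

n = 2.30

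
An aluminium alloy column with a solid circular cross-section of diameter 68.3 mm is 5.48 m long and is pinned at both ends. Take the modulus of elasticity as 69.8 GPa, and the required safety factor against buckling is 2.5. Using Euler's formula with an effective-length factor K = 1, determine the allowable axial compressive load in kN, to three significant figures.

P_allow = 9.80 kN

I = πd⁴/64 = π×68.3⁴/64 = 1.068×10^6 mm⁴.
Effective length L_e = KL = 1×5.48 m = 5480 mm.
Euler critical load P_cr = π²EI/L_e² = π²×69800×1.068×10^6/5480² = 24500 N.
P_allow = P_cr/n = 24500/2.5 = 9802 N.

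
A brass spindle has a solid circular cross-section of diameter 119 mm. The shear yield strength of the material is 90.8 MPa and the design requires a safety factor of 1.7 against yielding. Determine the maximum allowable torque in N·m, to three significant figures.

T_allow = 17700 N·m

τ_allow = 90.8/1.7 = 53.41 MPa.
For a solid shaft T_allow = τ_allow·πd³/16; πd³/16 = π×119³/16 = 330900 mm³.
T_allow = 53.41×330900 = 1.767×10^7 N·mm = 17670 N·m.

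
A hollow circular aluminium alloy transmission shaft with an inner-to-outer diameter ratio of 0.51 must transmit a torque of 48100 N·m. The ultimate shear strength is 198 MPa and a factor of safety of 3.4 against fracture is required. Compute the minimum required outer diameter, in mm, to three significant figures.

τ_allow = 198/3.4 = 58.24 MPa.
For a hollow shaft τ = 16T/[πd_o³(1−k⁴)] with k = 0.51, so 1−k⁴ = 0.9323.
d_o³ = 16T/[π τ_allow (1−k⁴)] = 16×4.8100×10^7/(π×58.24×0.9323) = 4.512×10^6 mm³.
d_o = 165.2 mm.

d_o = 165 mm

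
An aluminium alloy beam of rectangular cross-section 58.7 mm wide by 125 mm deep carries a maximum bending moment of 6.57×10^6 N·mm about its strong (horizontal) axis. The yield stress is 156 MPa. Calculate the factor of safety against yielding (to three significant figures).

Section modulus S = bh²/6 = 58.7×125²/6 = 152900 mm³.
σ = M/S = 6570000/152900 = 42.98 MPa.
n = 156/42.98 = 3.630.

n = 3.63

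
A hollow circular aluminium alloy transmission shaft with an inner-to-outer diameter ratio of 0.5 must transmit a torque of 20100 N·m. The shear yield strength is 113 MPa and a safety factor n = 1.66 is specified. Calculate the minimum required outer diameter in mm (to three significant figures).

d_o = 117 mm

τ_allow = 113/1.66 = 68.07 MPa.
For a hollow shaft τ = 16T/[πd_o³(1−k⁴)] with k = 0.5, so 1−k⁴ = 0.9375.
d_o³ = 16T/[π τ_allow (1−k⁴)] = 16×2.0100×10^7/(π×68.07×0.9375) = 1.604×10^6 mm³.
d_o = 117.1 mm.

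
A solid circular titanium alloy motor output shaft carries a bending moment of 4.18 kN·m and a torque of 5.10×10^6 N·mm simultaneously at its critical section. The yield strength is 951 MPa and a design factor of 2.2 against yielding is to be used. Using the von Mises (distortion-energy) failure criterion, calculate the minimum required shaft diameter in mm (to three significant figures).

σ_allow = σ_y/n = 951/2.2 = 432.3 MPa.
For a solid shaft σ_b = 32M/(πd³) and τ = 16T/(πd³), so the von Mises stress is σ' = (16/πd³)·√(4M²+3T²).
√(4M²+3T²) = √(4×(4.180×10^6)² + 3×(5.100×10^6)²) = 1.216×10^7 N·mm.
d³ = 16×1.216×10^7/(π×432.3) = 143300 mm³.
d = 52.33 mm.

d = 52.3 mm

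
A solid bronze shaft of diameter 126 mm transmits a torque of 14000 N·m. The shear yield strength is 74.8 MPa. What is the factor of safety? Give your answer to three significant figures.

τ = 16T/(πd³) = 16×1.4000×10^7/(π×126³) = 35.64 MPa.
n = τ_limit/τ = 74.8/35.64 = 2.099.

n = 2.10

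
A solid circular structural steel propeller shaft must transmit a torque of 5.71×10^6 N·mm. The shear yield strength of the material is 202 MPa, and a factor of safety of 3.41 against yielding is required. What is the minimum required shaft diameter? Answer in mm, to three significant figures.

d = 78.9 mm

Allowable shear stress τ_allow = 202/3.41 = 59.24 MPa.
For a solid shaft τ = 16T/(πd³), so d³ = 16T/(π τ_allow) = 16×5710000/(π×59.24) = 490900 mm³.
d = (490900)^(1/3) = 78.89 mm.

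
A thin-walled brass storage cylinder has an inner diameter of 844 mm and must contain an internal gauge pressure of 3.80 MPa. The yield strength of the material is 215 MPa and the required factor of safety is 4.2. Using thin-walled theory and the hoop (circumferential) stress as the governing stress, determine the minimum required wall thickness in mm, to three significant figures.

σ_allow = 215/4.2 = 51.19 MPa.
Hoop stress σ_h = pD/(2t), so t = pD/(2σ_allow) = 3.80×844/(2×51.19) = 31.33 mm.

t = 31.3 mm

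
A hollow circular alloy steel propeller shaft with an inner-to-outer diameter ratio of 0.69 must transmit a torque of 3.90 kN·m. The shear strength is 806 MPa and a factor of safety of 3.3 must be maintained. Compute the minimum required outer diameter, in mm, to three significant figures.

τ_allow = 806/3.3 = 244.2 MPa.
For a hollow shaft τ = 16T/[πd_o³(1−k⁴)] with k = 0.69, so 1−k⁴ = 0.7733.
d_o³ = 16T/[π τ_allow (1−k⁴)] = 16×3900000/(π×244.2×0.7733) = 105200 mm³.
d_o = 47.20 mm.

d_o = 47.2 mm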